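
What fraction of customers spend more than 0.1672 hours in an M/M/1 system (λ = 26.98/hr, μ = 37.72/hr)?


W ~ Exponential(μ−λ) for M/M/1.
μ − λ = 37.72 − 26.98 = 10.7400
P(W > t) = e^{−(μ−λ)t} = e^{−1.7957} = 0.166007

Final: 0.166007


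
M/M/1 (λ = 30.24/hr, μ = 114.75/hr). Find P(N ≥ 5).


ρ = 30.24/114.75 = 0.2635
P(N ≥ n) = ρ^n = 0.2635^5 = 0.001271

Final: 0.001271


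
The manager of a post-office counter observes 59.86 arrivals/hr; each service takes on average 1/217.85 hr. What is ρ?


ρ = λ/μ = 59.86/217.85 = 0.2748

Final: 0.2748


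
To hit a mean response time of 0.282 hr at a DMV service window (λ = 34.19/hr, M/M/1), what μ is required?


W = 1/(μ−λ) ⇒ μ − λ = 1/W = 1/0.282 = 3.5461
μ = λ + 1/W = 34.19 + 3.5461 = 37.7361 per hr

Final: 37.7361 /hr


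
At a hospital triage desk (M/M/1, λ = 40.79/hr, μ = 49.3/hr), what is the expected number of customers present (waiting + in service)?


ρ = λ/μ = 40.79/49.3 = 0.8274
L = ρ/(1−ρ) = 0.8274/(1 − 0.8274) = 0.8274/0.1726 = 4.7932

Final: 4.7932


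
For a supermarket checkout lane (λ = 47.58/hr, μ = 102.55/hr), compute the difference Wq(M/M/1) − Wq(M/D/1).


ρ = 47.58/102.55 = 0.4640
Wq(M/M/1) = ρ/(μ−λ) = 0.4640/54.97 = 0.008440 hr
Wq(M/D/1) = ρ/(2(μ−λ)) = 0.004220 hr
Savings = 0.008440 − 0.004220 = 0.004220 hr

Final: 0.004220 hr


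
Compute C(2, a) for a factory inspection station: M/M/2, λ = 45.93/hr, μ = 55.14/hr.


a = λ/μ = 0.8330; ρ = a/2 = 0.4165
P₀ = 0.411945 (from M/M/c formula)
C(c,a) = [a^c/(c!(1−ρ))]·P₀ = [0.69384/(2·0.5835)]·0.411945
= 0.59454·0.411945 = 0.244916

Final: 0.244916


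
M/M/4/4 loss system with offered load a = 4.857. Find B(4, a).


B(c,a) = (a^c/c!) / Σ_{k=0}^{c} a^k/k!
a^4/4! = 23.187887
Σ terms (k=0..4): 1.00000 + 4.85700 + 11.79522 + 19.09647 + 23.18789 = 59.936580
B = 23.187887/59.936580 = 0.386874

Final: 0.386874


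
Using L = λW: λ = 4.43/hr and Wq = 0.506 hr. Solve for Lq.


Lq = λWq = 4.43·0.506 = 2.2416

Final: 2.2416


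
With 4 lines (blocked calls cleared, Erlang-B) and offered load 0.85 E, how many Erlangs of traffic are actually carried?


B(4,0.85) = 0.009313 (Erlang-B)
Carried load = a(1 − B) = 0.85·(1 − 0.009313) = 0.85·0.990687 = 0.8421 E

Final: 0.8421 Erlangs


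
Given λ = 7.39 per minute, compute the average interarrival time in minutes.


Mean interarrival time = 1/λ = 1/7.39 minute = 0.13532 minute
In minutes: 0.13532 × 1 = 0.1353 min

Final: 0.1353 min


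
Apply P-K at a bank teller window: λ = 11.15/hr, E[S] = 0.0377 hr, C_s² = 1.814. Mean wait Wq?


ρ = λ·E[S] = 11.15·0.0377 = 0.4204
E[S²] = E[S]²(1+C_s²) = 0.0377²·(1+1.814) = 0.004000
Wq = λ·E[S²]/(2(1−ρ)) = 11.15·0.004000/(2·0.5796) = 0.03847 hr

Final: 0.03847 hr


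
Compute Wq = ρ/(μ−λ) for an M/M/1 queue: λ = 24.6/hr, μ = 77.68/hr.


ρ = 24.6/77.68 = 0.3167
Wq = ρ/(μ−λ) = 0.3167/(77.68 − 24.6) = 0.3167/53.08 = 0.005966 hr

Final: 0.005966 hr


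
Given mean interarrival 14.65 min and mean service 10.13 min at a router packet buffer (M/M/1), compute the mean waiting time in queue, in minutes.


λ = 60/14.65 = 4.0956 /hr
μ = 60/10.13 = 5.9230 /hr
ρ = λ/μ = 4.0956/5.9230 = 0.6915
Wq = ρ/(μ−λ) = 0.6915/(5.9230−4.0956) = 0.37838 hr
In minutes: 0.37838·60 = 22.703 min

Final: 22.703 min


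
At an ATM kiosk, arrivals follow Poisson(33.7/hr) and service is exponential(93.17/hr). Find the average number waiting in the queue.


ρ = 33.7/93.17 = 0.3617
Lq = ρ²/(1−ρ) = 0.1308/0.6383 = 0.2050

Final: 0.2050


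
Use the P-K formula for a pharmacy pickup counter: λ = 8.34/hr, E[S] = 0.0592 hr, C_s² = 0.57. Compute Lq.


ρ = λ·E[S] = 8.34·0.0592 = 0.4937
Lq = ρ²(1+C_s²)/(2(1−ρ)) = 0.2438·(1+0.57)/(2·0.5063)
= 0.2438·1.5700/1.0125 = 0.37797

Final: 0.37797


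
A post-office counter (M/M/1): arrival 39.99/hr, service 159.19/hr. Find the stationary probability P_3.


ρ = 39.99/159.19 = 0.2512
P_n = (1−ρ)·ρ^n = (1 − 0.2512)·0.2512^3 = 0.7488·0.015853 = 0.011870

Final: 0.011870


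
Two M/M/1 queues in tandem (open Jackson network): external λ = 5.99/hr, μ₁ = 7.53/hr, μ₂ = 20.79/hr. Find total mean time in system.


Each node sees arrival rate λ = 5.99/hr (tandem ⇒ throughput preserved).
W₁ = 1/(μ₁−λ) = 1/(7.53−5.99) = 0.64935 hr
W₂ = 1/(μ₂−λ) = 1/(20.79−5.99) = 0.06757 hr
W_total = W₁ + W₂ = 0.64935 + 0.06757 = 0.71692 hr

Final: 0.71692 hr


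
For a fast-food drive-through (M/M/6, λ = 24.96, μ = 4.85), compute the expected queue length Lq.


a = λ/μ = 5.1464; ρ = a/6 = 0.8577
P₀ = 0.003536
Lq = P₀·a^c·ρ / (c!·(1−ρ)²) = 0.003536·18578.77411·0.8577/(720·0.02024)
= 3.86681

Final: 3.86681


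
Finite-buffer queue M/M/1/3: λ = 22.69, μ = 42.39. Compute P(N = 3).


ρ = λ/μ = 22.69/42.39 = 0.5353
P_K = (1−ρ)ρ^K/(1−ρ^(K+1)) = (0.4647·0.153360)/(1 − 0.082089)
= 0.071272/0.917911 = 0.077645

Final: 0.077645


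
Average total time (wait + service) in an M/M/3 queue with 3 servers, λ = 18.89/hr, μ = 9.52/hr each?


a = 1.9842; ρ = 0.6614; P₀ = 0.113656
Lq = P₀·a^c·ρ/(c!(1−ρ)²) = 0.85382
Wq = Lq/λ = 0.85382/18.89 = 0.04520 hr
W = Wq + 1/μ = 0.04520 + 0.10504 = 0.15024 hr

Final: 0.15024 hr


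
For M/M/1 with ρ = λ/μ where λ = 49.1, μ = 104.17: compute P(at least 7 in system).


ρ = 49.1/104.17 = 0.4713
P(N ≥ n) = ρ^n = 0.4713^7 = 0.005169

Final: 0.005169


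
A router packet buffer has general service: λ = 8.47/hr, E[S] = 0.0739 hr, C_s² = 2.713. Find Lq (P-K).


ρ = λ·E[S] = 8.47·0.0739 = 0.6259
Lq = ρ²(1+C_s²)/(2(1−ρ)) = 0.3918·(1+2.713)/(2·0.3741)
= 0.3918·3.7130/0.7481 = 1.94447

Final: 1.94447


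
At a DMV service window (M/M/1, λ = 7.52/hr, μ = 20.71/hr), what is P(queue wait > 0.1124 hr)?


ρ = 7.52/20.71 = 0.3631
P(Wq > t) = ρ·e^{−(μ−λ)t} = 0.3631·e^{−1.4826}
= 0.3631·0.227057 = 0.082446

Final: 0.082446


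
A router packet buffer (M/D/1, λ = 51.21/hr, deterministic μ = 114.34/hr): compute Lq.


ρ = 51.21/114.34 = 0.4479
M/D/1: Lq = ρ²/(2(1−ρ)) = 0.2006/(2·0.5521) = 0.18165

Final: 0.18165


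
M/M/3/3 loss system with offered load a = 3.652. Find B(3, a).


B(c,a) = (a^c/c!) / Σ_{k=0}^{c} a^k/k!
a^3/3! = 8.117851
Σ terms (k=0..3): 1.00000 + 3.65200 + 6.66855 + 8.11785 = 19.438403
B = 8.117851/19.438403 = 0.417619

Final: 0.417619


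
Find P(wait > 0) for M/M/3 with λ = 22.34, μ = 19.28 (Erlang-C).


a = λ/μ = 1.1587; ρ = a/3 = 0.3862
P₀ = 0.307458 (from M/M/c formula)
C(c,a) = [a^c/(c!(1−ρ))]·P₀ = [1.55571/(6·0.6138)]·0.307458
= 0.42245·0.307458 = 0.129886

Final: 0.129886


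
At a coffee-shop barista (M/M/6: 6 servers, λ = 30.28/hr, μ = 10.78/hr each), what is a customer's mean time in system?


a = 2.8089; ρ = 0.4682; P₀ = 0.059591
Lq = P₀·a^c·ρ/(c!(1−ρ)²) = 0.06728
Wq = Lq/λ = 0.06728/30.28 = 0.002222 hr
W = Wq + 1/μ = 0.002222 + 0.09276 = 0.09499 hr

Final: 0.09499 hr


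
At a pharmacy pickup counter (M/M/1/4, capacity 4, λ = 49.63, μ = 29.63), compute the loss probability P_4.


ρ = λ/μ = 49.63/29.63 = 1.6750
P_K = (1−ρ)ρ^K/(1−ρ^(K+1)) = (-0.6750·7.871373)/(1 − 13.184483)
= -5.313110/-12.184483 = 0.436055

Final: 0.436055


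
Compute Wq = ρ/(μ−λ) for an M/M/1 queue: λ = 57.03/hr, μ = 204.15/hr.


ρ = 57.03/204.15 = 0.2794
Wq = ρ/(μ−λ) = 0.2794/(204.15 − 57.03) = 0.2794/147.12 = 0.001899 hr

Final: 0.001899 hr


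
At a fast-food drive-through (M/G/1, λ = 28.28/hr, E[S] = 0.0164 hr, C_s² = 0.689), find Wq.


ρ = λ·E[S] = 28.28·0.0164 = 0.4638
E[S²] = E[S]²(1+C_s²) = 0.0164²·(1+0.689) = 0.0004543
Wq = λ·E[S²]/(2(1−ρ)) = 28.28·0.0004543/(2·0.5362) = 0.01198 hr

Final: 0.01198 hr


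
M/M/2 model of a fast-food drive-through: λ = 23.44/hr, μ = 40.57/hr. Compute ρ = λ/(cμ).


ρ = λ/(cμ) = 23.44/(2·40.57) = 23.44/81.14 = 0.2889

Final: 0.2889


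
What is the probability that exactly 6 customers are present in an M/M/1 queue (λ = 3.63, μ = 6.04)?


ρ = 3.63/6.04 = 0.6010
P_n = (1−ρ)·ρ^n = (1 − 0.6010)·0.6010^6 = 0.3990·0.047121 = 0.018802

Final: 0.018802


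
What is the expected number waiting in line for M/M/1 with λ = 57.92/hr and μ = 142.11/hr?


ρ = 57.92/142.11 = 0.4076
Lq = ρ²/(1−ρ) = 0.1661/0.5924 = 0.2804

Final: 0.2804


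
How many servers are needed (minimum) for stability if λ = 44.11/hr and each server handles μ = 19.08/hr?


Stability requires cμ > λ ⇔ c > λ/μ.
λ/μ = 44.11/19.08 = 2.3118
Minimum integer c = ⌊2.3118⌋ + 1 = 3
Check: 3·19.08 = 57.24 > 44.11, while 2·19.08 = 38.16 ≤ 44.11

Final: 3 servers


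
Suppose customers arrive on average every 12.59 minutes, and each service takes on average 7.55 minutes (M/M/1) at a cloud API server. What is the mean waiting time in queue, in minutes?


λ = 60/12.59 = 4.7657 /hr
μ = 60/7.55 = 7.9470 /hr
ρ = λ/μ = 4.7657/7.9470 = 0.5997
Wq = ρ/(μ−λ) = 0.5997/(7.9470−4.7657) = 0.18850 hr
In minutes: 0.18850·60 = 11.310 min

Final: 11.310 min


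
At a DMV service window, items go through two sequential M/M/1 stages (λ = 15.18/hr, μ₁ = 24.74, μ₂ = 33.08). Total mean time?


Each node sees arrival rate λ = 15.18/hr (tandem ⇒ throughput preserved).
W₁ = 1/(μ₁−λ) = 1/(24.74−15.18) = 0.10460 hr
W₂ = 1/(μ₂−λ) = 1/(33.08−15.18) = 0.05587 hr
W_total = W₁ + W₂ = 0.10460 + 0.05587 = 0.16047 hr

Final: 0.16047 hr


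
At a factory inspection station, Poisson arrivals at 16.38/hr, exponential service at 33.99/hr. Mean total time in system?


W = 1/(μ−λ) = 1/(33.99 − 16.38) = 1/17.61 = 0.05679 hr

Final: 0.05679 hr


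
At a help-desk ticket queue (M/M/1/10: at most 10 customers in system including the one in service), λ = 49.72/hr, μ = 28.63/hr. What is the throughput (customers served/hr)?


ρ = 1.7366; P_K = (1−ρ)ρ^10/(1−ρ^11) = 0.425157
λ_eff = λ(1 − P_K) = 49.72·(1 − 0.425157) = 49.72·0.574843 = 28.5812 /hr

Final: 28.5812 /hr


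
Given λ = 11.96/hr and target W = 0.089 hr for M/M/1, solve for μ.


W = 1/(μ−λ) ⇒ μ − λ = 1/W = 1/0.089 = 11.2360
μ = λ + 1/W = 11.96 + 11.2360 = 23.1960 per hr

Final: 23.1960 /hr


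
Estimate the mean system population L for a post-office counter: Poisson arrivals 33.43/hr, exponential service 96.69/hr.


ρ = λ/μ = 33.43/96.69 = 0.3457
L = ρ/(1−ρ) = 0.3457/(1 − 0.3457) = 0.3457/0.6543 = 0.5285

Final: 0.5285


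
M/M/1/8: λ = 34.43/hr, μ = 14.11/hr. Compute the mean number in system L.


ρ = 34.43/14.11 = 2.4401
L = ρ[1 − (K+1)ρ^K + Kρ^(K+1)] / [(1−ρ)(1−ρ^(K+1))]
Numerator: 2.4401·(1 − 9·1256.840224 + 8·3066.832667) = 32268.301870
Denominator: (-1.4401)·(-3065.832667) = 4415.146689
L = 32268.301870/4415.146689 = 7.3085

Final: 7.3085


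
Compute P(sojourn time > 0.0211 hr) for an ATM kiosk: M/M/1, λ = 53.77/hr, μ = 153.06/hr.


W ~ Exponential(μ−λ) for M/M/1.
μ − λ = 153.06 − 53.77 = 99.2900
P(W > t) = e^{−(μ−λ)t} = e^{−2.0950} = 0.123068

Final: 0.123068


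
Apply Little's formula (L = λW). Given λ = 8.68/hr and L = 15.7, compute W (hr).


W = L/λ = 15.7/8.68 = 1.8088 hr

Final: 1.8088 hr


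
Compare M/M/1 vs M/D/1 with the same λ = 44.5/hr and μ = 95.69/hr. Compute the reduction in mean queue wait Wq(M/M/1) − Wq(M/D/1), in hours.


ρ = 44.5/95.69 = 0.4650
Wq(M/M/1) = ρ/(μ−λ) = 0.4650/51.19 = 0.009085 hr
Wq(M/D/1) = ρ/(2(μ−λ)) = 0.004542 hr
Savings = 0.009085 − 0.004542 = 0.004542 hr

Final: 0.004542 hr


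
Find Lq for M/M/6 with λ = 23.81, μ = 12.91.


a = λ/μ = 1.8443; ρ = a/6 = 0.3074
P₀ = 0.157992
Lq = P₀·a^c·ρ / (c!·(1−ρ)²) = 0.157992·39.35491·0.3074/(720·0.47972)
= 0.005534

Final: 0.005534


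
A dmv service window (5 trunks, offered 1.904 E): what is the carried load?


B(5,1.904) = 0.031484 (Erlang-B)
Carried load = a(1 − B) = 1.904·(1 − 0.031484) = 1.904·0.968516 = 1.8441 E

Final: 1.8441 Erlangs


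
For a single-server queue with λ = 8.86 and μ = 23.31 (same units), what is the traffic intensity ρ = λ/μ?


ρ = λ/μ = 8.86/23.31 = 0.3801

Final: 0.3801


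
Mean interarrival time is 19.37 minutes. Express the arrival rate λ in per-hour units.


λ = 1/(interarrival time) in consistent units.
1 hour = 60 min, so λ = 60/19.37 = 3.0976 per hour

Final: 3.0976 /hr


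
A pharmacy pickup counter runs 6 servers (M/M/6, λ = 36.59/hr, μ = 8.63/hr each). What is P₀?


a = λ/μ = 36.59/8.63 = 4.2399; ρ = a/c = 0.7066
Σ_{k=0}^{5} a^k/k! (terms k=0..5) = 1.00000 + 4.23986 + 8.98821 + 12.70292 + 13.46465 + 11.41765 = 51.81330
Tail: a^6/(6!(1−ρ)) = 5809.11110/(720·0.2934) = 27.50309
P₀ = 1/(51.81330 + 27.50309) = 1/79.31639 = 0.012608

Final: 0.012608


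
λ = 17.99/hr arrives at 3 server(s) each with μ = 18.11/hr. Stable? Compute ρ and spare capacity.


Total capacity cμ = 3·18.11 = 54.33/hr
ρ = λ/(cμ) = 17.99/54.33 = 0.3311
Stable ⇔ ρ < 1: YES
Spare capacity = cμ − λ = 54.33 − 17.99 = 36.34/hr

Final: ρ = 0.3311; stable; margin = 36.34/hr


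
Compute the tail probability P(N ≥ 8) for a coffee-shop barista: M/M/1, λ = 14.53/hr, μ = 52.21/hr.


ρ = 14.53/52.21 = 0.2783
P(N ≥ n) = ρ^n = 0.2783^8 = 0.00003598

Final: 0.00003598


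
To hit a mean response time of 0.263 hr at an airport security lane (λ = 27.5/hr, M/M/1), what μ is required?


W = 1/(μ−λ) ⇒ μ − λ = 1/W = 1/0.263 = 3.8023
μ = λ + 1/W = 27.5 + 3.8023 = 31.3023 per hr

Final: 31.3023 /hr


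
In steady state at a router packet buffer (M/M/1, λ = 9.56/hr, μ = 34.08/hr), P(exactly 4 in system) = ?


ρ = 9.56/34.08 = 0.2805
P_n = (1−ρ)·ρ^n = (1 − 0.2805)·0.2805^4 = 0.7195·0.006192 = 0.004455

Final: 0.004455


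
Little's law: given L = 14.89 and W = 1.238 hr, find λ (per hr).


λ = L/W = 14.89/1.238 = 12.0275 /hr

Final: 12.0275 /hr


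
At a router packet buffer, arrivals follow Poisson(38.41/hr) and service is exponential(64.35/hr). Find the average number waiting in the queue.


ρ = 38.41/64.35 = 0.5969
Lq = ρ²/(1−ρ) = 0.3563/0.4031 = 0.8838

Final: 0.8838


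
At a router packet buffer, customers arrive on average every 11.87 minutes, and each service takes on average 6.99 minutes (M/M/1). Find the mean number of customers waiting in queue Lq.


λ = 60/11.87 = 5.0548 /hr
μ = 60/6.99 = 8.5837 /hr
ρ = λ/μ = 5.0548/8.5837 = 0.5889
Lq = ρ²/(1−ρ) = 0.3468/0.4111 = 0.8435

Final: 0.8435


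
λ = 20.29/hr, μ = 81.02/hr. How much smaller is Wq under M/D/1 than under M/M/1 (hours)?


ρ = 20.29/81.02 = 0.2504
Wq(M/M/1) = ρ/(μ−λ) = 0.2504/60.73 = 0.004124 hr
Wq(M/D/1) = ρ/(2(μ−λ)) = 0.002062 hr
Savings = 0.004124 − 0.002062 = 0.002062 hr

Final: 0.002062 hr


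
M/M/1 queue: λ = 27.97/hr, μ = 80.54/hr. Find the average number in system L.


ρ = λ/μ = 27.97/80.54 = 0.3473
L = ρ/(1−ρ) = 0.3473/(1 − 0.3473) = 0.3473/0.6527 = 0.5321

Final: 0.5321


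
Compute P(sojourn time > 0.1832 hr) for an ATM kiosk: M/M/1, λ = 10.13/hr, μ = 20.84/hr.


W ~ Exponential(μ−λ) for M/M/1.
μ − λ = 20.84 − 10.13 = 10.7100
P(W > t) = e^{−(μ−λ)t} = e^{−1.9621} = 0.140567

Final: 0.140567


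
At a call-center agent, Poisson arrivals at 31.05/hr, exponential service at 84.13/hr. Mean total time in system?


W = 1/(μ−λ) = 1/(84.13 − 31.05) = 1/53.08 = 0.01884 hr

Final: 0.01884 hr


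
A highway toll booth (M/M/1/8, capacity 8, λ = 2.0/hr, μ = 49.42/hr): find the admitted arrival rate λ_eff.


ρ = 0.04047; P_K = (1−ρ)ρ^8/(1−ρ^9) = 6.904e-12
λ_eff = λ(1 − P_K) = 2.0·(1 − 6.904e-12) = 2.0·1.000000 = 2.0000 /hr

Final: 2.0000 /hr


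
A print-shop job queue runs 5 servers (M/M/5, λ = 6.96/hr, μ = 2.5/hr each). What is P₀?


a = λ/μ = 6.96/2.5 = 2.7840; ρ = a/c = 0.5568
Σ_{k=0}^{4} a^k/k! (terms k=0..4) = 1.00000 + 2.78400 + 3.87533 + 3.59630 + 2.50303 = 13.75866
Tail: a^5/(5!(1−ρ)) = 167.24231/(120·0.4432) = 3.14460
P₀ = 1/(13.75866 + 3.14460) = 1/16.90326 = 0.059160

Final: 0.059160


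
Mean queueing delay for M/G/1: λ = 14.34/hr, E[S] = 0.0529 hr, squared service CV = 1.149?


ρ = λ·E[S] = 14.34·0.0529 = 0.7586
E[S²] = E[S]²(1+C_s²) = 0.0529²·(1+1.149) = 0.006014
Wq = λ·E[S²]/(2(1−ρ)) = 14.34·0.006014/(2·0.2414) = 0.17861 hr

Final: 0.17861 hr


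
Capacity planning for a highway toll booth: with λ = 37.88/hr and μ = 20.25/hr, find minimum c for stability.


Stability requires cμ > λ ⇔ c > λ/μ.
λ/μ = 37.88/20.25 = 1.8706
Minimum integer c = ⌊1.8706⌋ + 1 = 2
Check: 2·20.25 = 40.50 > 37.88, while 1·20.25 = 20.25 ≤ 37.88

Final: 2 servers


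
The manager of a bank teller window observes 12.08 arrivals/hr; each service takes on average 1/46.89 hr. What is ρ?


ρ = λ/μ = 12.08/46.89 = 0.2576

Final: 0.2576


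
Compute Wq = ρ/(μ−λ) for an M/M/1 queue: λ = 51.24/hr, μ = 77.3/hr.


ρ = 51.24/77.3 = 0.6629
Wq = ρ/(μ−λ) = 0.6629/(77.3 − 51.24) = 0.6629/26.06 = 0.02544 hr

Final: 0.02544 hr


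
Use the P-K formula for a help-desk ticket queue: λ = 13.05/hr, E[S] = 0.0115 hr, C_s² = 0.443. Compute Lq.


ρ = λ·E[S] = 13.05·0.0115 = 0.1501
Lq = ρ²(1+C_s²)/(2(1−ρ)) = 0.02252·(1+0.443)/(2·0.8499)
= 0.02252·1.4430/1.6999 = 0.01912

Final: 0.01912


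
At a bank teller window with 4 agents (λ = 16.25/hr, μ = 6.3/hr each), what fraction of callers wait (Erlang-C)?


a = λ/μ = 2.5794; ρ = a/4 = 0.6448
P₀ = 0.066849 (from M/M/c formula)
C(c,a) = [a^c/(c!(1−ρ))]·P₀ = [44.26406/(24·0.3552)]·0.066849
= 5.19299·0.066849 = 0.347147

Final: 0.347147


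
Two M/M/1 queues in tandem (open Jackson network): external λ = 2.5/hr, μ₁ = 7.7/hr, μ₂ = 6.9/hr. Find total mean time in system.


Each node sees arrival rate λ = 2.5/hr (tandem ⇒ throughput preserved).
W₁ = 1/(μ₁−λ) = 1/(7.7−2.5) = 0.19231 hr
W₂ = 1/(μ₂−λ) = 1/(6.9−2.5) = 0.22727 hr
W_total = W₁ + W₂ = 0.19231 + 0.22727 = 0.41958 hr

Final: 0.41958 hr


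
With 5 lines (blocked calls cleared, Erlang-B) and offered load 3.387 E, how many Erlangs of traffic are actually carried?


B(5,3.387) = 0.143990 (Erlang-B)
Carried load = a(1 − B) = 3.387·(1 − 0.143990) = 3.387·0.856010 = 2.8993 E

Final: 2.8993 Erlangs


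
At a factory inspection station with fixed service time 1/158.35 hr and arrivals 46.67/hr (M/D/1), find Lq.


ρ = 46.67/158.35 = 0.2947
M/D/1: Lq = ρ²/(2(1−ρ)) = 0.08686/(2·0.7053) = 0.06158

Final: 0.06158


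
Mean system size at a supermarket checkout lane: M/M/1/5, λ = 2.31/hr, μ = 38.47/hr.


ρ = 2.31/38.47 = 0.06005
L = ρ[1 − (K+1)ρ^K + Kρ^(K+1)] / [(1−ρ)(1−ρ^(K+1))]
Numerator: 0.06005·(1 − 6·0.0000007806 + 5·0.00000004687) = 0.060047
Denominator: (0.9400)·(1.000000) = 0.939953
L = 0.060047/0.939953 = 0.06388

Final: 0.06388


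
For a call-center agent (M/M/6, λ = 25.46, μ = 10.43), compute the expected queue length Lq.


a = λ/μ = 2.4410; ρ = a/6 = 0.4068
P₀ = 0.086643
Lq = P₀·a^c·ρ / (c!·(1−ρ)²) = 0.086643·211.56535·0.4068/(720·0.35184)
= 0.02944

Final: 0.02944


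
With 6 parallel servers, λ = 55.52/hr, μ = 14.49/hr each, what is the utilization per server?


ρ = λ/(cμ) = 55.52/(6·14.49) = 55.52/86.94 = 0.6386

Final: 0.6386


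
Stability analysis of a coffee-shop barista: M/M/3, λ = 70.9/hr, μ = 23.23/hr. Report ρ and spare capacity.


Total capacity cμ = 3·23.23 = 69.69/hr
ρ = λ/(cμ) = 70.9/69.69 = 1.0174
Stable ⇔ ρ < 1: NO
Spare capacity = cμ − λ = 69.69 − 70.9 = -1.21/hr

Final: ρ = 1.0174; unstable; margin = -1.21/hr


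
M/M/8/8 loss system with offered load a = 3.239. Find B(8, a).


B(c,a) = (a^c/c!) / Σ_{k=0}^{c} a^k/k!
a^8/8! = 0.300446
Σ terms (k=0..8): 1.00000 + 3.23900 + 5.24556 + 5.66346 + 4.58598 + 2.97080 + 1.60374 + 0.74207 + 0.30045 = 25.351058
B = 0.300446/25.351058 = 0.011851

Final: 0.011851


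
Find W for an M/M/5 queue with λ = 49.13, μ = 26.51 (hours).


a = 1.8533; ρ = 0.3707; P₀ = 0.155948
Lq = P₀·a^c·ρ/(c!(1−ρ)²) = 0.02659
Wq = Lq/λ = 0.02659/49.13 = 0.0005412 hr
W = Wq + 1/μ = 0.0005412 + 0.03772 = 0.03826 hr

Final: 0.03826 hr


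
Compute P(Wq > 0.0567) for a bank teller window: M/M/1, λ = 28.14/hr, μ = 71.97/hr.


ρ = 28.14/71.97 = 0.3910
P(Wq > t) = ρ·e^{−(μ−λ)t} = 0.3910·e^{−2.4852}
= 0.3910·0.083312 = 0.032575

Final: 0.032575


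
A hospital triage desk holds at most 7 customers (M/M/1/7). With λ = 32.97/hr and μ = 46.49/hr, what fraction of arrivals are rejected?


ρ = λ/μ = 32.97/46.49 = 0.7092
P_K = (1−ρ)ρ^K/(1−ρ^(K+1)) = (0.2908·0.090223)/(1 − 0.063985)
= 0.026238/0.936015 = 0.028032

Final: 0.028032


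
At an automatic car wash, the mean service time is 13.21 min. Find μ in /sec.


μ = 1/(service time) in consistent units.
1 second = 0.0166667 min, so μ = 0.0166667/13.21 = 0.001262 per second

Final: 0.001262 /sec


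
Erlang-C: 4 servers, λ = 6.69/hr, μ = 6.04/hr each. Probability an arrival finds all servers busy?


a = λ/μ = 1.1076; ρ = a/4 = 0.2769
P₀ = 0.329574 (from M/M/c formula)
C(c,a) = [a^c/(c!(1−ρ))]·P₀ = [1.50507/(24·0.7231)]·0.329574
= 0.08673·0.329574 = 0.028583

Final: 0.028583


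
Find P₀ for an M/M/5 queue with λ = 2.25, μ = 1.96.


a = λ/μ = 2.25/1.96 = 1.1480; ρ = a/c = 0.2296
Σ_{k=0}^{4} a^k/k! (terms k=0..4) = 1.00000 + 1.14796 + 0.65891 + 0.25213 + 0.07236 = 3.13136
Tail: a^5/(5!(1−ρ)) = 1.99357/(120·0.7704) = 0.02156
P₀ = 1/(3.13136 + 0.02156) = 1/3.15292 = 0.317166

Final: 0.317166


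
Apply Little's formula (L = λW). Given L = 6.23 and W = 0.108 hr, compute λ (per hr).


λ = L/W = 6.23/0.108 = 57.6852 /hr

Final: 57.6852 /hr


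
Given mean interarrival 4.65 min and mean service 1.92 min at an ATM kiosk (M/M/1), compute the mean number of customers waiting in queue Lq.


λ = 60/4.65 = 12.9032 /hr
μ = 60/1.92 = 31.2500 /hr
ρ = λ/μ = 12.9032/31.2500 = 0.4129
Lq = ρ²/(1−ρ) = 0.1705/0.5871 = 0.2904

Final: 0.2904


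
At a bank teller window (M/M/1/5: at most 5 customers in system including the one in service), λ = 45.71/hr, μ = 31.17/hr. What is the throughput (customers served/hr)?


ρ = 1.4665; P_K = (1−ρ)ρ^5/(1−ρ^6) = 0.353649
λ_eff = λ(1 − P_K) = 45.71·(1 − 0.353649) = 45.71·0.646351 = 29.5447 /hr

Final: 29.5447 /hr


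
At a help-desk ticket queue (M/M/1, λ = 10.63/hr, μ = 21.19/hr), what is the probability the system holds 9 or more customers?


ρ = 10.63/21.19 = 0.5017
P(N ≥ n) = ρ^n = 0.5017^9 = 0.002012

Final: 0.002012


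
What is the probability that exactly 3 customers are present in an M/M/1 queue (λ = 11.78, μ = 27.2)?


ρ = 11.78/27.2 = 0.4331
P_n = (1−ρ)·ρ^n = (1 − 0.4331)·0.4331^3 = 0.5669·0.081232 = 0.046052

Final: 0.046052


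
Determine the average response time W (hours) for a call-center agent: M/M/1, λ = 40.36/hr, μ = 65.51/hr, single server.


W = 1/(μ−λ) = 1/(65.51 − 40.36) = 1/25.15 = 0.03976 hr

Final: 0.03976 hr


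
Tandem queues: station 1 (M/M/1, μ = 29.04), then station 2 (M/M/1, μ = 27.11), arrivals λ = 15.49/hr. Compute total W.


Each node sees arrival rate λ = 15.49/hr (tandem ⇒ throughput preserved).
W₁ = 1/(μ₁−λ) = 1/(29.04−15.49) = 0.07380 hr
W₂ = 1/(μ₂−λ) = 1/(27.11−15.49) = 0.08606 hr
W_total = W₁ + W₂ = 0.07380 + 0.08606 = 0.15986 hr

Final: 0.15986 hr


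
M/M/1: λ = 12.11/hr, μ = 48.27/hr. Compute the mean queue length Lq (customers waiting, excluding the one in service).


ρ = 12.11/48.27 = 0.2509
Lq = ρ²/(1−ρ) = 0.06294/0.7491 = 0.08402

Final: 0.08402


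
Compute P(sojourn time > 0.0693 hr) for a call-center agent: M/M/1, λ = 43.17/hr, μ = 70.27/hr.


W ~ Exponential(μ−λ) for M/M/1.
μ − λ = 70.27 − 43.17 = 27.1000
P(W > t) = e^{−(μ−λ)t} = e^{−1.8780} = 0.152891

Final: 0.152891


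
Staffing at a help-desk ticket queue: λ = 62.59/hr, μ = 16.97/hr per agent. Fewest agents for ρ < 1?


Stability requires cμ > λ ⇔ c > λ/μ.
λ/μ = 62.59/16.97 = 3.6883
Minimum integer c = ⌊3.6883⌋ + 1 = 4
Check: 4·16.97 = 67.88 > 62.59, while 3·16.97 = 50.91 ≤ 62.59

Final: 4 servers


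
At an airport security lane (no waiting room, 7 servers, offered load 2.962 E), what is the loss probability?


B(c,a) = (a^c/c!) / Σ_{k=0}^{c} a^k/k!
a^7/7! = 0.396885
Σ terms (k=0..7): 1.00000 + 2.96200 + 4.38672 + 4.33116 + 3.20722 + 1.89996 + 0.93795 + 0.39689 = 19.121890
B = 0.396885/19.121890 = 0.020756

Final: 0.020756


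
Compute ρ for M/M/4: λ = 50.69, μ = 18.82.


ρ = λ/(cμ) = 50.69/(4·18.82) = 50.69/75.28 = 0.6734

Final: 0.6734


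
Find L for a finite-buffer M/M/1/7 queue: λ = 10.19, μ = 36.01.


ρ = 10.19/36.01 = 0.2830
L = ρ[1 − (K+1)ρ^K + Kρ^(K+1)] / [(1−ρ)(1−ρ^(K+1))]
Numerator: 0.2830·(1 − 8·0.0001453 + 7·0.00004112) = 0.282729
Denominator: (0.7170)·(0.999959) = 0.716994
L = 0.282729/0.716994 = 0.3943

Final: 0.3943


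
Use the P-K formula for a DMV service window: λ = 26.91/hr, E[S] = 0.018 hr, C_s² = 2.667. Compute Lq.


ρ = λ·E[S] = 26.91·0.018 = 0.4844
Lq = ρ²(1+C_s²)/(2(1−ρ)) = 0.2346·(1+2.667)/(2·0.5156)
= 0.2346·3.6670/1.0312 = 0.83430

Final: 0.83430


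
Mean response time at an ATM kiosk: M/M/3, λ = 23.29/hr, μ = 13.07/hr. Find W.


a = 1.7819; ρ = 0.5940; P₀ = 0.149426
Lq = P₀·a^c·ρ/(c!(1−ρ)²) = 0.50774
Wq = Lq/λ = 0.50774/23.29 = 0.02180 hr
W = Wq + 1/μ = 0.02180 + 0.07651 = 0.09831 hr

Final: 0.09831 hr


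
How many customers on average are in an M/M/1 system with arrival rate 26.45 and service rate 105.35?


ρ = λ/μ = 26.45/105.35 = 0.2511
L = ρ/(1−ρ) = 0.2511/(1 − 0.2511) = 0.2511/0.7489 = 0.3352

Final: 0.3352


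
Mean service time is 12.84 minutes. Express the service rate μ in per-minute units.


μ = 1/(service time) in consistent units.
1 minute = 1 min, so μ = 1/12.84 = 0.07788 per minute

Final: 0.07788 /min


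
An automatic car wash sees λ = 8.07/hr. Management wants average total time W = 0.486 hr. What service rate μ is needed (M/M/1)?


W = 1/(μ−λ) ⇒ μ − λ = 1/W = 1/0.486 = 2.0576
μ = λ + 1/W = 8.07 + 2.0576 = 10.1276 per hr

Final: 10.1276 /hr


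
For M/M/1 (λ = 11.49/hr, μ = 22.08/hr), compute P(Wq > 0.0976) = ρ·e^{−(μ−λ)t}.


ρ = 11.49/22.08 = 0.5204
P(Wq > t) = ρ·e^{−(μ−λ)t} = 0.5204·e^{−1.0336}
= 0.5204·0.355730 = 0.185115

Final: 0.185115


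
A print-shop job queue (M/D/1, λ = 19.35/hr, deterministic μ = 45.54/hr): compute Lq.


ρ = 19.35/45.54 = 0.4249
M/D/1: Lq = ρ²/(2(1−ρ)) = 0.1805/(2·0.5751) = 0.15697

Final: 0.15697


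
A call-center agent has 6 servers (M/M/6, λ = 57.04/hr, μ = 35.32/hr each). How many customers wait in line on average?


a = λ/μ = 1.6149; ρ = a/6 = 0.2692
P₀ = 0.198822
Lq = P₀·a^c·ρ / (c!·(1−ρ)²) = 0.198822·17.73997·0.2692/(720·0.53413)
= 0.002469

Final: 0.002469


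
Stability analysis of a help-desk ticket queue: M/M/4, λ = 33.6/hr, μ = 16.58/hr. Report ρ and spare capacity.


Total capacity cμ = 4·16.58 = 66.32/hr
ρ = λ/(cμ) = 33.6/66.32 = 0.5066
Stable ⇔ ρ < 1: YES
Spare capacity = cμ − λ = 66.32 − 33.6 = 32.72/hr

Final: ρ = 0.5066; stable; margin = 32.72/hr


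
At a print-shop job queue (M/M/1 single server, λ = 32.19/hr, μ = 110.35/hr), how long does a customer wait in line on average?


ρ = 32.19/110.35 = 0.2917
Wq = ρ/(μ−λ) = 0.2917/(110.35 − 32.19) = 0.2917/78.16 = 0.003732 hr

Final: 0.003732 hr


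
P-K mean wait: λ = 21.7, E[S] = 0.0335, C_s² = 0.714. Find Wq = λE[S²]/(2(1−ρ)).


ρ = λ·E[S] = 21.7·0.0335 = 0.7269
E[S²] = E[S]²(1+C_s²) = 0.0335²·(1+0.714) = 0.001924
Wq = λ·E[S²]/(2(1−ρ)) = 21.7·0.001924/(2·0.2731) = 0.07643 hr

Final: 0.07643 hr


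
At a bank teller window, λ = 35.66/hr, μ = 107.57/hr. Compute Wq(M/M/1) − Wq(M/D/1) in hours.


ρ = 35.66/107.57 = 0.3315
Wq(M/M/1) = ρ/(μ−λ) = 0.3315/71.91 = 0.004610 hr
Wq(M/D/1) = ρ/(2(μ−λ)) = 0.002305 hr
Savings = 0.004610 − 0.002305 = 0.002305 hr

Final: 0.002305 hr


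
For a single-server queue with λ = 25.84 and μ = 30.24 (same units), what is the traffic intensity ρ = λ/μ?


ρ = λ/μ = 25.84/30.24 = 0.8545

Final: 0.8545


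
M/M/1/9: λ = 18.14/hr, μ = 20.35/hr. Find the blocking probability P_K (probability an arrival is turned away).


ρ = λ/μ = 18.14/20.35 = 0.8914
P_K = (1−ρ)ρ^K/(1−ρ^(K+1)) = (0.1086·0.355350)/(1 − 0.316759)
= 0.038591/0.683241 = 0.056482

Final: 0.056482


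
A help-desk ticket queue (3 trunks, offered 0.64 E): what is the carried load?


B(3,0.64) = 0.023135 (Erlang-B)
Carried load = a(1 − B) = 0.64·(1 − 0.023135) = 0.64·0.976865 = 0.6252 E

Final: 0.6252 Erlangs


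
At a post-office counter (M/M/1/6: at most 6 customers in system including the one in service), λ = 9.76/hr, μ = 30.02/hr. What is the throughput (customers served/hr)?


ρ = 0.3251; P_K = (1−ρ)ρ^6/(1−ρ^7) = 0.0007973
λ_eff = λ(1 − P_K) = 9.76·(1 − 0.0007973) = 9.76·0.999203 = 9.7522 /hr

Final: 9.7522 /hr


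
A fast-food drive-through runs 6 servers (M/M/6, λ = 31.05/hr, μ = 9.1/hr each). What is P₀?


a = λ/μ = 31.05/9.1 = 3.4121; ρ = a/c = 0.5687
Σ_{k=0}^{5} a^k/k! (terms k=0..5) = 1.00000 + 3.41209 + 5.82117 + 6.62078 + 5.64767 + 3.85407 = 26.35579
Tail: a^6/(6!(1−ρ)) = 1578.05187/(720·0.4313) = 5.08148
P₀ = 1/(26.35579 + 5.08148) = 1/31.43727 = 0.031809

Final: 0.031809


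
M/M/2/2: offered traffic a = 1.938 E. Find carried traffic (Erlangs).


B(2,1.938) = 0.389940 (Erlang-B)
Carried load = a(1 − B) = 1.938·(1 − 0.389940) = 1.938·0.610060 = 1.1823 E

Final: 1.1823 Erlangs


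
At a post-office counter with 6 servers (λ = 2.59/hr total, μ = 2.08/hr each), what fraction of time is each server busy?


ρ = λ/(cμ) = 2.59/(6·2.08) = 2.59/12.48 = 0.2075

Final: 0.2075


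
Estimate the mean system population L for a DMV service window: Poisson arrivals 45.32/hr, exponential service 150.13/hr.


ρ = λ/μ = 45.32/150.13 = 0.3019
L = ρ/(1−ρ) = 0.3019/(1 − 0.3019) = 0.3019/0.6981 = 0.4324

Final: 0.4324


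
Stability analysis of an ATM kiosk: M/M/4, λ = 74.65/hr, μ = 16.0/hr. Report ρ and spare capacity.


Total capacity cμ = 4·16.0 = 64.00/hr
ρ = λ/(cμ) = 74.65/64.00 = 1.1664
Stable ⇔ ρ < 1: NO
Spare capacity = cμ − λ = 64.00 − 74.65 = -10.65/hr

Final: ρ = 1.1664; unstable; margin = -10.65/hr


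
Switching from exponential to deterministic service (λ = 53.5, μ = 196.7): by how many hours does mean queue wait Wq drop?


ρ = 53.5/196.7 = 0.2720
Wq(M/M/1) = ρ/(μ−λ) = 0.2720/143.20 = 0.001899 hr
Wq(M/D/1) = ρ/(2(μ−λ)) = 0.0009497 hr
Savings = 0.001899 − 0.0009497 = 0.0009497 hr

Final: 0.0009497 hr


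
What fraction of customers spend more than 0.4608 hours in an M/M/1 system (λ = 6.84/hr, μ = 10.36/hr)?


W ~ Exponential(μ−λ) for M/M/1.
μ − λ = 10.36 − 6.84 = 3.5200
P(W > t) = e^{−(μ−λ)t} = e^{−1.6220} = 0.197500

Final: 0.197500


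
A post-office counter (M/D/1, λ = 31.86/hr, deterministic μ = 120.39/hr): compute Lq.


ρ = 31.86/120.39 = 0.2646
M/D/1: Lq = ρ²/(2(1−ρ)) = 0.07003/(2·0.7354) = 0.04762

Final: 0.04762


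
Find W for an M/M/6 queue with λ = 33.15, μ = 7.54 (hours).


a = 4.3966; ρ = 0.7328; P₀ = 0.010415
Lq = P₀·a^c·ρ/(c!(1−ρ)²) = 1.07187
Wq = Lq/λ = 1.07187/33.15 = 0.03233 hr
W = Wq + 1/μ = 0.03233 + 0.13263 = 0.16496 hr

Final: 0.16496 hr


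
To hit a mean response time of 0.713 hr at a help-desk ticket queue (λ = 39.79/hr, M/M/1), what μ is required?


W = 1/(μ−λ) ⇒ μ − λ = 1/W = 1/0.713 = 1.4025
μ = λ + 1/W = 39.79 + 1.4025 = 41.1925 per hr

Final: 41.1925 /hr


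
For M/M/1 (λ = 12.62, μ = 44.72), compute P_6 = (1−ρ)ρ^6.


ρ = 12.62/44.72 = 0.2822
P_n = (1−ρ)·ρ^n = (1 − 0.2822)·0.2822^6 = 0.7178·0.0005051 = 0.0003625

Final: 0.0003625


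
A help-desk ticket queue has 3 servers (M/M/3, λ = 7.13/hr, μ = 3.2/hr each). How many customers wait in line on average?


a = λ/μ = 2.2281; ρ = a/3 = 0.7427
P₀ = 0.077665
Lq = P₀·a^c·ρ / (c!·(1−ρ)²) = 0.077665·11.06162·0.7427/(6·0.06620)
= 1.60642

Final: 1.60642


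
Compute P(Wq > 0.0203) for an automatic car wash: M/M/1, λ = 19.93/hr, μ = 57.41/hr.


ρ = 19.93/57.41 = 0.3472
P(Wq > t) = ρ·e^{−(μ−λ)t} = 0.3472·e^{−0.7608}
= 0.3472·0.467272 = 0.162214

Final: 0.162214


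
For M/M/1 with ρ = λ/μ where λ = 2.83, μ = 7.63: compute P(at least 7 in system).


ρ = 2.83/7.63 = 0.3709
P(N ≥ n) = ρ^n = 0.3709^7 = 0.0009657

Final: 0.0009657


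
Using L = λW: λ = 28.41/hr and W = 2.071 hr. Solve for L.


L = λW = 28.41·2.071 = 58.8371

Final: 58.8371


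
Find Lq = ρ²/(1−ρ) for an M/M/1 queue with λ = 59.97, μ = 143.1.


ρ = 59.97/143.1 = 0.4191
Lq = ρ²/(1−ρ) = 0.1756/0.5809 = 0.3023

Final: 0.3023


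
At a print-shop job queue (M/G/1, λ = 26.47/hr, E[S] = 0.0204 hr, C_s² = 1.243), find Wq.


ρ = λ·E[S] = 26.47·0.0204 = 0.5400
E[S²] = E[S]²(1+C_s²) = 0.0204²·(1+1.243) = 0.0009334
Wq = λ·E[S²]/(2(1−ρ)) = 26.47·0.0009334/(2·0.4600) = 0.02686 hr

Final: 0.02686 hr


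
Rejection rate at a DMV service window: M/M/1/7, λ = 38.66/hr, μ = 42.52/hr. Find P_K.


ρ = λ/μ = 38.66/42.52 = 0.9092
P_K = (1−ρ)ρ^K/(1−ρ^(K+1)) = (0.09078·0.513665)/(1 − 0.467034)
= 0.046631/0.532966 = 0.087493

Final: 0.087493


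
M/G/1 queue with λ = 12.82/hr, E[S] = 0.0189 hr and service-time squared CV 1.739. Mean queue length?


ρ = λ·E[S] = 12.82·0.0189 = 0.2423
Lq = ρ²(1+C_s²)/(2(1−ρ)) = 0.05871·(1+1.739)/(2·0.7577)
= 0.05871·2.7390/1.5154 = 0.10611

Final: 0.10611


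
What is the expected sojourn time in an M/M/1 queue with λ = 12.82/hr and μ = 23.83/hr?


W = 1/(μ−λ) = 1/(23.83 − 12.82) = 1/11.01 = 0.09083 hr

Final: 0.09083 hr


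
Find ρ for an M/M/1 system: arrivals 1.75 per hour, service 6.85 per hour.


ρ = λ/μ = 1.75/6.85 = 0.2555

Final: 0.2555


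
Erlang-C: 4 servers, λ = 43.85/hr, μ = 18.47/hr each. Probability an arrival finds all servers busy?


a = λ/μ = 2.3741; ρ = a/4 = 0.5935
P₀ = 0.085622 (from M/M/c formula)
C(c,a) = [a^c/(c!(1−ρ))]·P₀ = [31.76953/(24·0.4065)]·0.085622
= 3.25665·0.085622 = 0.278840

Final: 0.278840


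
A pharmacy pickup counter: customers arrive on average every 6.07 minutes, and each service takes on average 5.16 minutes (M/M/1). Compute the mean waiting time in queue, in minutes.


λ = 60/6.07 = 9.8847 /hr
μ = 60/5.16 = 11.6279 /hr
ρ = λ/μ = 9.8847/11.6279 = 0.8501
Wq = ρ/(μ−λ) = 0.8501/(11.6279−9.8847) = 0.48765 hr
In minutes: 0.48765·60 = 29.259 min

Final: 29.259 min


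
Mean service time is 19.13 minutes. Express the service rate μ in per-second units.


μ = 1/(service time) in consistent units.
1 second = 0.0166667 min, so μ = 0.0166667/19.13 = 0.0008712 per second

Final: 0.0008712 /sec


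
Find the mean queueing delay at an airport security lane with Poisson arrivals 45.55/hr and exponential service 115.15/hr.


ρ = 45.55/115.15 = 0.3956
Wq = ρ/(μ−λ) = 0.3956/(115.15 − 45.55) = 0.3956/69.60 = 0.005683 hr

Final: 0.005683 hr


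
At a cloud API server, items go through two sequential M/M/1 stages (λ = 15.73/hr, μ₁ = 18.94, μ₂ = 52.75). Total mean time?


Each node sees arrival rate λ = 15.73/hr (tandem ⇒ throughput preserved).
W₁ = 1/(μ₁−λ) = 1/(18.94−15.73) = 0.31153 hr
W₂ = 1/(μ₂−λ) = 1/(52.75−15.73) = 0.02701 hr
W_total = W₁ + W₂ = 0.31153 + 0.02701 = 0.33854 hr

Final: 0.33854 hr


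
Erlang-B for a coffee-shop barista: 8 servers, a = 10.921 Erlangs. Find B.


B(c,a) = (a^c/c!) / Σ_{k=0}^{c} a^k/k!
a^8/8! = 5018.555524
Σ terms (k=0..8): 1.00000 + 10.92100 + 59.63412 + 217.08808 + 592.70472 + 1294.58565 + 2356.36165 + 3676.26080 + 5018.55552 = 13227.111545
B = 5018.555524/13227.111545 = 0.379414

Final: 0.379414


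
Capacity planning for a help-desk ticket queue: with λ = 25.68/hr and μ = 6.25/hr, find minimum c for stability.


Stability requires cμ > λ ⇔ c > λ/μ.
λ/μ = 25.68/6.25 = 4.1088
Minimum integer c = ⌊4.1088⌋ + 1 = 5
Check: 5·6.25 = 31.25 > 25.68, while 4·6.25 = 25.00 ≤ 25.68

Final: 5 servers


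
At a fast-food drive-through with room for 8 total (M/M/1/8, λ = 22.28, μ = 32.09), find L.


ρ = 22.28/32.09 = 0.6943
L = ρ[1 − (K+1)ρ^K + Kρ^(K+1)] / [(1−ρ)(1−ρ^(K+1))]
Numerator: 0.6943·(1 − 9·0.053996 + 8·0.037489) = 0.565123
Denominator: (0.3057)·(0.962511) = 0.294242
L = 0.565123/0.294242 = 1.9206

Final: 1.9206


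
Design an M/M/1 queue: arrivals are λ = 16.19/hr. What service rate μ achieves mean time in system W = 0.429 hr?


W = 1/(μ−λ) ⇒ μ − λ = 1/W = 1/0.429 = 2.3310
μ = λ + 1/W = 16.19 + 2.3310 = 18.5210 per hr

Final: 18.5210 /hr


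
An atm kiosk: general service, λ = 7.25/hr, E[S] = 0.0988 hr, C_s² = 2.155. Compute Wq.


ρ = λ·E[S] = 7.25·0.0988 = 0.7163
E[S²] = E[S]²(1+C_s²) = 0.0988²·(1+2.155) = 0.030797
Wq = λ·E[S²]/(2(1−ρ)) = 7.25·0.030797/(2·0.2837) = 0.39352 hr

Final: 0.39352 hr


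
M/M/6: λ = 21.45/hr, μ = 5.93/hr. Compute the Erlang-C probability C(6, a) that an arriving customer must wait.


a = λ/μ = 3.6172; ρ = a/6 = 0.6029
P₀ = 0.025527 (from M/M/c formula)
C(c,a) = [a^c/(c!(1−ρ))]·P₀ = [2239.93605/(720·0.3971)]·0.025527
= 7.83370·0.025527 = 0.199970

Final: 0.199970


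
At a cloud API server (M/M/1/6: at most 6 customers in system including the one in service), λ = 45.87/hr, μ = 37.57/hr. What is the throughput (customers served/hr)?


ρ = 1.2209; P_K = (1−ρ)ρ^6/(1−ρ^7) = 0.240389
λ_eff = λ(1 − P_K) = 45.87·(1 − 0.240389) = 45.87·0.759611 = 34.8433 /hr

Final: 34.8433 /hr


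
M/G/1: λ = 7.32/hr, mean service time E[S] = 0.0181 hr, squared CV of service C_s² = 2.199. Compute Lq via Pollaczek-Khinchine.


ρ = λ·E[S] = 7.32·0.0181 = 0.1325
Lq = ρ²(1+C_s²)/(2(1−ρ)) = 0.01755·(1+2.199)/(2·0.8675)
= 0.01755·3.1990/1.7350 = 0.03237

Final: 0.03237


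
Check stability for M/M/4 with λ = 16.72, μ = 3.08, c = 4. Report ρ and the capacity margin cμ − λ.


Total capacity cμ = 4·3.08 = 12.32/hr
ρ = λ/(cμ) = 16.72/12.32 = 1.3571
Stable ⇔ ρ < 1: NO
Spare capacity = cμ − λ = 12.32 − 16.72 = -4.40/hr

Final: ρ = 1.3571; unstable; margin = -4.40/hr


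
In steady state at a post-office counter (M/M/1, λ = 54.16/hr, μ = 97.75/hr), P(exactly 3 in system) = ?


ρ = 54.16/97.75 = 0.5541
P_n = (1−ρ)·ρ^n = (1 − 0.5541)·0.5541^3 = 0.4459·0.170093 = 0.075850

Final: 0.075850


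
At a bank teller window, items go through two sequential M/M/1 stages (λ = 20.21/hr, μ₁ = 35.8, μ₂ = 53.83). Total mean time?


Each node sees arrival rate λ = 20.21/hr (tandem ⇒ throughput preserved).
W₁ = 1/(μ₁−λ) = 1/(35.8−20.21) = 0.06414 hr
W₂ = 1/(μ₂−λ) = 1/(53.83−20.21) = 0.02974 hr
W_total = W₁ + W₂ = 0.06414 + 0.02974 = 0.09389 hr

Final: 0.09389 hr


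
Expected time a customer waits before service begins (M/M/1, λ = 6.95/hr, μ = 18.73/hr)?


ρ = 6.95/18.73 = 0.3711
Wq = ρ/(μ−λ) = 0.3711/(18.73 − 6.95) = 0.3711/11.78 = 0.03150 hr

Final: 0.03150 hr
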